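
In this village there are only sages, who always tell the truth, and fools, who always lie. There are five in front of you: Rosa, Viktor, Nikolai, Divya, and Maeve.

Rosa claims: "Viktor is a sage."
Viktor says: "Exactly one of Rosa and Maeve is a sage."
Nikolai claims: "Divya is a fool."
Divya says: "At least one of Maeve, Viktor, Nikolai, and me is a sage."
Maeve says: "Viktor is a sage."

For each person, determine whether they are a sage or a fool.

Rosa: fool, Viktor: fool, Nikolai: fool, Divya: sage, Maeve: fool

Consider Rosa. Suppose Rosa is a sage.
Then no assignment of the remaining roles makes every statement match its speaker's type — contradiction.
So Rosa is a fool.
Consider Viktor. Suppose Viktor is a sage.
Then Rosa's statement comes out true, contradicting Rosa being a fool.
So Viktor is a fool.
With that fixed, Maeve's statement is false, so Maeve is a fool.
Consider Nikolai. Suppose Nikolai is a sage.
Then no assignment of the remaining roles makes every statement match its speaker's type — contradiction.
So Nikolai is a fool.
Consider Divya. Suppose Divya is a fool.
Then Nikolai's statement comes out true, contradicting Nikolai being a fool.
So Divya is a sage.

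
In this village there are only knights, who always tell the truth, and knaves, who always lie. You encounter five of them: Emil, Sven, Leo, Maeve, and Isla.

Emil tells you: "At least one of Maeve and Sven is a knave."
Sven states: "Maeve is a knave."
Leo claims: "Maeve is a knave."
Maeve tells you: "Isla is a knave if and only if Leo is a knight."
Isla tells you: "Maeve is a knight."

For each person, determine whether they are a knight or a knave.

Emil: knight, Sven: knave, Leo: knave, Maeve: knight, Isla: knight

Consider Emil. Suppose Emil is a knave.
Then no assignment of the remaining roles makes every statement match its speaker's type — contradiction.
So Emil is a knight.
Consider Sven. Suppose Sven is a knight.
Then no assignment of the remaining roles makes every statement match its speaker's type — contradiction.
So Sven is a knave.
Consider Leo. Suppose Leo is a knight.
Then no assignment of the remaining roles makes every statement match its speaker's type — contradiction.
So Leo is a knave.
Consider Maeve. Suppose Maeve is a knave.
Then Sven's statement comes out true, contradicting Sven being a knave.
So Maeve is a knight.
With that fixed, Isla's statement is true, so Isla is a knight.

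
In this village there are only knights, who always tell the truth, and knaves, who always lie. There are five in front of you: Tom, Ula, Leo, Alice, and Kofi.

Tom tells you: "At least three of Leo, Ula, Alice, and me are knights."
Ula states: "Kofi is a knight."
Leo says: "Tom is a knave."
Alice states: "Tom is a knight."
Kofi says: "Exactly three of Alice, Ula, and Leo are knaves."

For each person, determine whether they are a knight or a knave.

Consider Tom. Suppose Tom is a knight.
Then no assignment of the remaining roles makes every statement match its speaker's type — contradiction.
So Tom is a knave.
With that fixed, Leo's statement is true, so Leo is a knight.
With that fixed, Alice's statement is false, so Alice is a knave.
With that fixed, Kofi's statement is false, so Kofi is a knave.
With that fixed, Ula's statement is false, so Ula is a knave.

Tom: knave, Ula: knave, Leo: knight, Alice: knave, Kofi: knave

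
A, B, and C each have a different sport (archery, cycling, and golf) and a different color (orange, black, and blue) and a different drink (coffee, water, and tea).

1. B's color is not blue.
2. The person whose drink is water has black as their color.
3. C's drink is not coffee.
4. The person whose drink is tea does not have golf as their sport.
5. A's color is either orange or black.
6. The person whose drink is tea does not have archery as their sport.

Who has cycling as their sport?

C

With clues 1–6, A and B are impossible for the one with sport cycling.
That leaves C.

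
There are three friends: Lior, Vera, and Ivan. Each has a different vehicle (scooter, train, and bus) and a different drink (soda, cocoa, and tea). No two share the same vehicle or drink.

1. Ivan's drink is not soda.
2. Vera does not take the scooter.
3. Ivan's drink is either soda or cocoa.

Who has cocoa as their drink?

With clues 1–3, Lior and Vera are impossible for the one with drink cocoa.
That leaves Ivan.

Ivan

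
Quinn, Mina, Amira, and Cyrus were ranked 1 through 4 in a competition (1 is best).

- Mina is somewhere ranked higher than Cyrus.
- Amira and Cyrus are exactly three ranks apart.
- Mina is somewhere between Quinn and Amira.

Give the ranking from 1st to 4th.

From clue 1: Mina is in {1,2,3}.
From clues 1–2: Amira → rank 1, Cyrus → rank 4.
From clues 1–3: Mina → rank 2, Quinn → rank 3.

Amira, Mina, Quinn, Cyrus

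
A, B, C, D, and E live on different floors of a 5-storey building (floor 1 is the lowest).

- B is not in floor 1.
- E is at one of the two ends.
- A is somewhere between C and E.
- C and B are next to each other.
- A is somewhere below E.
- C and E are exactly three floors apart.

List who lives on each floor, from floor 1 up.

D, C, B, A, E

From clue 1: B is in {2,3,4,5}.
From clues 1–2: E is in {1,5}.
From clues 1–5: E → floor 5.
From clues 1–6: D → floor 1, C → floor 2, B → floor 3, A → floor 4.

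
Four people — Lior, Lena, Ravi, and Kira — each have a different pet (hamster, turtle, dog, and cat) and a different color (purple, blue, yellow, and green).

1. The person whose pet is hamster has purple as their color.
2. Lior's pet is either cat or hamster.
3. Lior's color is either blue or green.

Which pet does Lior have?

cat

With clues 1–2, dog and turtle are impossible for Lior's pet.
With clues 1–3, hamster is impossible for Lior's pet.
That leaves cat.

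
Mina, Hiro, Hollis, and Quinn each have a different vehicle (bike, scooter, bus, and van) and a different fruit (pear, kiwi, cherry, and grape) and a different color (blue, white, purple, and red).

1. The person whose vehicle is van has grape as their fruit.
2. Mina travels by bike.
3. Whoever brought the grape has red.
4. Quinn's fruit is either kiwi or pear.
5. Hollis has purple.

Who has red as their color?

With clues 1–3, Mina is impossible for the one with color red.
With clues 1–4, Quinn is impossible for the one with color red.
With clues 1–5, Hollis is impossible for the one with color red.
That leaves Hiro.

Hiro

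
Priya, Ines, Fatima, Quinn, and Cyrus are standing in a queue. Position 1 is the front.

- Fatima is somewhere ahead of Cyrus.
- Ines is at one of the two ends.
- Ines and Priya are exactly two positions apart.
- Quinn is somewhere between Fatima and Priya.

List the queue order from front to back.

Fatima, Quinn, Priya, Cyrus, Ines

From clue 1: Fatima is in {1,2,3,4}.
From clues 1–2: Ines is in {1,5}.
From clues 1–3: Priya → position 3.
From clues 1–4: Fatima → position 1, Quinn → position 2, Cyrus → position 4, Ines → position 5.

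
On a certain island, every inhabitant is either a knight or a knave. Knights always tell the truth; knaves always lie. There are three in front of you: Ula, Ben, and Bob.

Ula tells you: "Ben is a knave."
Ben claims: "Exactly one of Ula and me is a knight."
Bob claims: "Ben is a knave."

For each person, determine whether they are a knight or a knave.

Ula: knave, Ben: knight, Bob: knave

Consider Ula. Suppose Ula is a knight.
Then whichever role Ben has, Ben's statement has the wrong truth value — contradiction.
So Ula is a knave.
Consider Ben. Suppose Ben is a knave.
Then Ula's statement comes out true, contradicting Ula being a knave.
So Ben is a knight.
With that fixed, Bob's statement is false, so Bob is a knave.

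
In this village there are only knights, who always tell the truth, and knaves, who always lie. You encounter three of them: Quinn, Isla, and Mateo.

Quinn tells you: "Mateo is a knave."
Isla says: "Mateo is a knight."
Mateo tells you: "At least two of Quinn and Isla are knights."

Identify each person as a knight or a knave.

Quinn: knight, Isla: knave, Mateo: knave

Consider Quinn. Suppose Quinn is a knave.
Then no assignment of the remaining roles makes every statement match its speaker's type — contradiction.
So Quinn is a knight.
Consider Isla. Suppose Isla is a knight.
Then no assignment of the remaining roles makes every statement match its speaker's type — contradiction.
So Isla is a knave.
With that fixed, Mateo's statement is false, so Mateo is a knave.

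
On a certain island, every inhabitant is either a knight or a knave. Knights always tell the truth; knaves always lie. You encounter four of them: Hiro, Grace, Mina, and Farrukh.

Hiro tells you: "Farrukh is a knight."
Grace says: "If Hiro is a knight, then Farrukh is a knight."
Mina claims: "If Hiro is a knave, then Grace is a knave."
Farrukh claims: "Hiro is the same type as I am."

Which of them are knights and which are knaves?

Consider Hiro. Suppose Hiro is a knave.
Then whichever role Farrukh has, Farrukh's statement has the wrong truth value — contradiction.
So Hiro is a knight.
With that fixed, Mina's statement is true, so Mina is a knight.
Consider Grace. Suppose Grace is a knave.
Then no assignment of the remaining roles makes every statement match its speaker's type — contradiction.
So Grace is a knight.
Consider Farrukh. Suppose Farrukh is a knave.
Then Hiro's statement comes out false, contradicting Hiro being a knight.
So Farrukh is a knight.

Hiro: knight, Grace: knight, Mina: knight, Farrukh: knight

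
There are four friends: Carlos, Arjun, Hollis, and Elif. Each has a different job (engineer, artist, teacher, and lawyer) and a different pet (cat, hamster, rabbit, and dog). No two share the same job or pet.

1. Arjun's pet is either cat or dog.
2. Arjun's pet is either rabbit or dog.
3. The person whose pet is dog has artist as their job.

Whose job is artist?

Arjun

With clues 1–3, Carlos, Elif, and Hollis are impossible for the one with job artist.
That leaves Arjun.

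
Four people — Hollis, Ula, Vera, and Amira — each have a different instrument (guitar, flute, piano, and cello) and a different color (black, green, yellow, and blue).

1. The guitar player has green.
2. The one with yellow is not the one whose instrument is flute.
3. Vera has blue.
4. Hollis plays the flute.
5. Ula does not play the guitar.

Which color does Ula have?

yellow

With clues 1–3, blue is impossible for Ula's color.
With clues 1–4, black is impossible for Ula's color.
With clues 1–5, green is impossible for Ula's color.
That leaves yellow.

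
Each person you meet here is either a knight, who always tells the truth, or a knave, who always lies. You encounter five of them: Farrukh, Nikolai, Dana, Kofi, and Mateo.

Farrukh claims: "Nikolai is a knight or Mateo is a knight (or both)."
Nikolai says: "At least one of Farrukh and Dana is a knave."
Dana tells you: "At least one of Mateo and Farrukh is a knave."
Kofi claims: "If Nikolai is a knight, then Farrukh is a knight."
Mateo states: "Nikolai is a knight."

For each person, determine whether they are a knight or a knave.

Consider Farrukh. Suppose Farrukh is a knave.
Then no assignment of the remaining roles makes every statement match its speaker's type — contradiction.
So Farrukh is a knight.
With that fixed, Kofi's statement is true, so Kofi is a knight.
Consider Nikolai. Suppose Nikolai is a knave.
Then no assignment of the remaining roles makes every statement match its speaker's type — contradiction.
So Nikolai is a knight.
With that fixed, Mateo's statement is true, so Mateo is a knight.
With that fixed, Dana's statement is false, so Dana is a knave.

Farrukh: knight, Nikolai: knight, Dana: knave, Kofi: knight, Mateo: knight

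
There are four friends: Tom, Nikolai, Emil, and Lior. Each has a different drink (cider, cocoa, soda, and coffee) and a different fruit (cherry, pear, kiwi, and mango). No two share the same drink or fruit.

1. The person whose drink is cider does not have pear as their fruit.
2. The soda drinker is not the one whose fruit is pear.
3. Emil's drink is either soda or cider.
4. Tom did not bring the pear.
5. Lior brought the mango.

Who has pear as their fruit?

Nikolai

With clues 1–3, Emil is impossible for the one with fruit pear.
With clues 1–4, Tom is impossible for the one with fruit pear.
With clues 1–5, Lior is impossible for the one with fruit pear.
That leaves Nikolai.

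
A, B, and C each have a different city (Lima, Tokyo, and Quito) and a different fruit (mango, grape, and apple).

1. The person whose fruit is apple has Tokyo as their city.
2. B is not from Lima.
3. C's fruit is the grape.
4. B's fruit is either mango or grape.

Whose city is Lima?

With clues 1–2, B is impossible for the one with city Lima.
With clues 1–4, A is impossible for the one with city Lima.
That leaves C.

C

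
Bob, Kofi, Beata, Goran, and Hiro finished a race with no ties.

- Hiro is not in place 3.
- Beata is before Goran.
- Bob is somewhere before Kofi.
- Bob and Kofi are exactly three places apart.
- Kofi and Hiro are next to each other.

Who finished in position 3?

With clue 1, Hiro is ruled out for place 3.
With clues 1–4, Bob and Kofi are ruled out for place 3.
With clues 1–5, Beata is ruled out for place 3.
So place 3 is Goran.

Goran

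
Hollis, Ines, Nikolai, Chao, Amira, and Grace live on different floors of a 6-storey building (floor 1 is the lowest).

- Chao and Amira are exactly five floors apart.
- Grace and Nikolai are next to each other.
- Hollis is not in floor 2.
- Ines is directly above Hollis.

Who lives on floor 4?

With clue 1, Amira and Chao are ruled out for floor 4.
With clues 1–4, Grace, Ines, and Nikolai are ruled out for floor 4.
So floor 4 is Hollis.

Hollis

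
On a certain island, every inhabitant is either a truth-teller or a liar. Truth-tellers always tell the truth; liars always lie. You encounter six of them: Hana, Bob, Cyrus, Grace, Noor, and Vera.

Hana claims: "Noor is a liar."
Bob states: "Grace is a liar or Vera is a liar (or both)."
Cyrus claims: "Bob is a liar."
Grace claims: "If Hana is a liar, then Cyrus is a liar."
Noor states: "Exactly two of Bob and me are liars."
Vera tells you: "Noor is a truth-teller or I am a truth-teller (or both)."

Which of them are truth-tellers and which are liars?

Hana: truth-teller, Bob: truth-teller, Cyrus: liar, Grace: truth-teller, Noor: liar, Vera: liar

Consider Hana. Suppose Hana is a liar.
Then no assignment of the remaining roles makes every statement match its speaker's type — contradiction.
So Hana is a truth-teller.
With that fixed, Grace's statement is true, so Grace is a truth-teller.
Consider Bob. Suppose Bob is a liar.
Then whichever role Noor has, Noor's statement has the wrong truth value — contradiction.
So Bob is a truth-teller.
With that fixed, Cyrus's statement is false, so Cyrus is a liar.
With that fixed, Noor's statement is false, so Noor is a liar.
Consider Vera. Suppose Vera is a truth-teller.
Then Bob's statement comes out false, contradicting Bob being a truth-teller.
So Vera is a liar.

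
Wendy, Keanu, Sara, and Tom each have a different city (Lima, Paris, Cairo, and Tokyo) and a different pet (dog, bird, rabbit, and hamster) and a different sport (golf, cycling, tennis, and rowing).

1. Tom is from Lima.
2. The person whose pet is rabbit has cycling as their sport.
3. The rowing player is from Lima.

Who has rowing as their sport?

With clues 1–3, Keanu, Sara, and Wendy are impossible for the one with sport rowing.
That leaves Tom.

Tom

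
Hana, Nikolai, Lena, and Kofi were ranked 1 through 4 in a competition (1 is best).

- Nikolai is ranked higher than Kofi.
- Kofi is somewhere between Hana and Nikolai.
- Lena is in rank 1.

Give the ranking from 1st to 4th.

From clue 1: Nikolai is in {1,2,3}.
From clues 1–2: Hana is in {3,4}.
From clues 1–3: Lena → rank 1, Nikolai → rank 2, Kofi → rank 3, Hana → rank 4.

Lena, Nikolai, Kofi, Hana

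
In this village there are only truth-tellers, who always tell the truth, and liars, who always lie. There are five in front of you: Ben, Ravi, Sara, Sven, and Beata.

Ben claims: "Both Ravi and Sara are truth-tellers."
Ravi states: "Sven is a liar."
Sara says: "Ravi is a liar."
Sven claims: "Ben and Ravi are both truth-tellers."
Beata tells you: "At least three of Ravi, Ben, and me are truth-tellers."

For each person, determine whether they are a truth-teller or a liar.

Ben: liar, Ravi: truth-teller, Sara: liar, Sven: liar, Beata: liar

Consider Ben. Suppose Ben is a truth-teller.
Then no assignment of the remaining roles makes every statement match its speaker's type — contradiction.
So Ben is a liar.
With that fixed, Sven's statement is false, so Sven is a liar.
With that fixed, Beata's statement is false, so Beata is a liar.
With that fixed, Ravi's statement is true, so Ravi is a truth-teller.
With that fixed, Sara's statement is false, so Sara is a liar.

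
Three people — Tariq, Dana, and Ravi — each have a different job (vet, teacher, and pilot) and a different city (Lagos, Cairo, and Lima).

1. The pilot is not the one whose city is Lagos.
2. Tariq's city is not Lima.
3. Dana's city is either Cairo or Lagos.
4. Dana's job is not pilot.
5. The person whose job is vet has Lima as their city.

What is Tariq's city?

Cairo

With clues 1–2, Lima is impossible for Tariq's city.
With clues 1–5, Lagos is impossible for Tariq's city.
That leaves Cairo.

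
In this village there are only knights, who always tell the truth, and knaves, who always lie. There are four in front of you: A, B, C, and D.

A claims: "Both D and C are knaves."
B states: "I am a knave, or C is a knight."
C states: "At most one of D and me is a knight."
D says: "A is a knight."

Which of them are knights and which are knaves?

Consider A. Suppose A is a knight.
Then no assignment of the remaining roles makes every statement match its speaker's type — contradiction.
So A is a knave.
With that fixed, D's statement is false, so D is a knave.
With that fixed, C's statement is true, so C is a knight.
With that fixed, B's statement is true, so B is a knight.

A: knave, B: knight, C: knight, D: knave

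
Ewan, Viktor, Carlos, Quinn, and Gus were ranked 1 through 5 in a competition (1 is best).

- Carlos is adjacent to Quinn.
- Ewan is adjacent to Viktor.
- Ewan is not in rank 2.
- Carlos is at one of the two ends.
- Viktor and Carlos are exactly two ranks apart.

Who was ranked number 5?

With clues 1–4, Quinn is ruled out for rank 5.
With clues 1–5, Carlos, Ewan, and Viktor are ruled out for rank 5.
So rank 5 is Gus.

Gus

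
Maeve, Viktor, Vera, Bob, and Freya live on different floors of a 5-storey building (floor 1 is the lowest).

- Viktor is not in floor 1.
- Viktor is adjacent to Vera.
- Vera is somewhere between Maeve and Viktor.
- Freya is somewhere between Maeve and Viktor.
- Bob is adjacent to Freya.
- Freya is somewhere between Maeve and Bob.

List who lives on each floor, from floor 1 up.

From clue 1: Viktor is in {2,3,4,5}.
From clues 1–3: Vera is in {2,3,4}.
From clues 1–4: Vera is in {3,4}.
From clues 1–5: Maeve → floor 1, Vera → floor 4, Viktor → floor 5.
From clues 1–6: Freya → floor 2, Bob → floor 3.

Maeve, Freya, Bob, Vera, Viktor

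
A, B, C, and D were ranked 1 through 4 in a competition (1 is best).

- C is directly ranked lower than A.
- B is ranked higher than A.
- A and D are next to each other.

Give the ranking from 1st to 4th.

From clue 1: A is in {1,2,3}.
From clues 1–2: A is in {2,3}.
From clues 1–3: B → rank 1, D → rank 2, A → rank 3, C → rank 4.

B, D, A, C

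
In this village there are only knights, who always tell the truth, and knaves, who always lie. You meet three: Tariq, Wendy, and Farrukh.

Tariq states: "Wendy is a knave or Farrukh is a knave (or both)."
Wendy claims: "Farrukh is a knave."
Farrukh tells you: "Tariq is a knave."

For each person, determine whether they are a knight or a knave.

Consider Tariq. Suppose Tariq is a knave.
Then no assignment of the remaining roles makes every statement match its speaker's type — contradiction.
So Tariq is a knight.
With that fixed, Farrukh's statement is false, so Farrukh is a knave.
With that fixed, Wendy's statement is true, so Wendy is a knight.

Tariq: knight, Wendy: knight, Farrukh: knave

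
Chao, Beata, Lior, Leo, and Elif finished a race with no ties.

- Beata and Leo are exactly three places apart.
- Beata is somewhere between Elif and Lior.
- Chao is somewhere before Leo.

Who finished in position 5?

With clues 1–2, Beata and Chao are ruled out for place 5.
With clues 1–3, Elif and Lior are ruled out for place 5.
So place 5 is Leo.

Leo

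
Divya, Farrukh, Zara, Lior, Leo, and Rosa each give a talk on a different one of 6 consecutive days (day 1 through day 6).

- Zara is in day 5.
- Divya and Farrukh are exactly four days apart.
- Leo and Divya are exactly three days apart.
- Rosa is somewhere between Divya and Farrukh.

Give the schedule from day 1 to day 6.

Lior, Farrukh, Leo, Rosa, Zara, Divya

From clue 1: Zara → day 5.
From clues 1–2: Divya is in {2,6}.
From clues 1–3: Farrukh → day 2, Leo → day 3, Divya → day 6.
From clues 1–4: Lior → day 1, Rosa → day 4.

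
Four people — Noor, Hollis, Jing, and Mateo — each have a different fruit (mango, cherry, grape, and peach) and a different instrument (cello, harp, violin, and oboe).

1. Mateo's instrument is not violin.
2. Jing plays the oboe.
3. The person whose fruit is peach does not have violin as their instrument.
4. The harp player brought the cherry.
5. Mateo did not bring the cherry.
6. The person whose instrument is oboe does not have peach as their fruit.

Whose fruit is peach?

Mateo

With clues 1–5, Hollis and Noor are impossible for the one with fruit peach.
With clues 1–6, Jing is impossible for the one with fruit peach.
That leaves Mateo.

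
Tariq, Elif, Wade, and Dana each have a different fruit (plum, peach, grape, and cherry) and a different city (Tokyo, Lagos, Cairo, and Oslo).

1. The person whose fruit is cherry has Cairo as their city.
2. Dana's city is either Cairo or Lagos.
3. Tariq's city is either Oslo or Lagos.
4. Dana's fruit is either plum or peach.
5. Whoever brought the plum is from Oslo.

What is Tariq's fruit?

plum

With clues 1–3, cherry is impossible for Tariq's fruit.
With clues 1–5, grape and peach are impossible for Tariq's fruit.
That leaves plum.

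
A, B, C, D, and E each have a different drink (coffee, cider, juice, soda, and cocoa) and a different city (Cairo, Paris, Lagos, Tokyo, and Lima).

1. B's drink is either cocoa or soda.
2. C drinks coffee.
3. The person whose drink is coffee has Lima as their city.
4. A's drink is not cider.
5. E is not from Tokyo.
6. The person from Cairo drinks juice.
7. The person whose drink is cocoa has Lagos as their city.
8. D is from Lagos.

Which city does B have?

With clues 1–3, Lima is impossible for B's city.
With clues 1–6, Cairo is impossible for B's city.
With clues 1–8, Lagos and Paris are impossible for B's city.
That leaves Tokyo.

Tokyo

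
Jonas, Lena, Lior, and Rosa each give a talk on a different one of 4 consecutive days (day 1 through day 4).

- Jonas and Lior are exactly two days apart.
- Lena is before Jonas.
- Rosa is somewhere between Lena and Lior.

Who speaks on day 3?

Rosa

With clues 1–2, Lior is ruled out for day 3.
With clues 1–3, Jonas and Lena are ruled out for day 3.
So day 3 is Rosa.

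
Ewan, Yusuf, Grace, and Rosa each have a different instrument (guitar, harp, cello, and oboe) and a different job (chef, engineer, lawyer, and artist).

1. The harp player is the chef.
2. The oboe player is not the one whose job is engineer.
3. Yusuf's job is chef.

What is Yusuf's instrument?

With clues 1–3, cello, guitar, and oboe are impossible for Yusuf's instrument.
That leaves harp.

harp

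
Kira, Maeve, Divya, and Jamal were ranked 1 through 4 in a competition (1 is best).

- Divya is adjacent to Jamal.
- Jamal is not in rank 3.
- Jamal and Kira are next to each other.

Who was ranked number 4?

With clues 1–2, Divya is ruled out for rank 4.
With clues 1–3, Jamal and Kira are ruled out for rank 4.
So rank 4 is Maeve.

Maeve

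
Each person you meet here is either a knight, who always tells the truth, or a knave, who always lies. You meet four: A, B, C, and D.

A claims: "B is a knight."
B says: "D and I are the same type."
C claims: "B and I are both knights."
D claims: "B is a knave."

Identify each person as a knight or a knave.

Consider A. Suppose A is a knight.
Then no assignment of the remaining roles makes every statement match its speaker's type — contradiction.
So A is a knave.
Consider B. Suppose B is a knight.
Then A's statement comes out true, contradicting A being a knave.
So B is a knave.
With that fixed, C's statement is false, so C is a knave.
With that fixed, D's statement is true, so D is a knight.

A: knave, B: knave, C: knave, D: knight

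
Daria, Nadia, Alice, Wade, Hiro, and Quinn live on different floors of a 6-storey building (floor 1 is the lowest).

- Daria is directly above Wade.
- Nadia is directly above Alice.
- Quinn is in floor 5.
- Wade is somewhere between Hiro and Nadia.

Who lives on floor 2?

With clues 1–3, Alice, Hiro, Quinn, and Wade are ruled out for floor 2.
With clues 1–4, Daria is ruled out for floor 2.
So floor 2 is Nadia.

Nadia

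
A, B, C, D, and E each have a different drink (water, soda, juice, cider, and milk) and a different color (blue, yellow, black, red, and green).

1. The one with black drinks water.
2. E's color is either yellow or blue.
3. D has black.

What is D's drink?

With clues 1–3, cider, juice, milk, and soda are impossible for D's drink.
That leaves water.

water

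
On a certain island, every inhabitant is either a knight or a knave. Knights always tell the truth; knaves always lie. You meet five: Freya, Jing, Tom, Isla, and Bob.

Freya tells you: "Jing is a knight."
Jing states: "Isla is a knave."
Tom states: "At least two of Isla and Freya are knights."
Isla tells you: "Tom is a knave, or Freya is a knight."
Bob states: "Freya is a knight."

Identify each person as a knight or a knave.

Consider Freya. Suppose Freya is a knight.
Then no assignment of the remaining roles makes every statement match its speaker's type — contradiction.
So Freya is a knave.
With that fixed, Tom's statement is false, so Tom is a knave.
With that fixed, Isla's statement is true, so Isla is a knight.
With that fixed, Bob's statement is false, so Bob is a knave.
With that fixed, Jing's statement is false, so Jing is a knave.

Freya: knave, Jing: knave, Tom: knave, Isla: knight, Bob: knave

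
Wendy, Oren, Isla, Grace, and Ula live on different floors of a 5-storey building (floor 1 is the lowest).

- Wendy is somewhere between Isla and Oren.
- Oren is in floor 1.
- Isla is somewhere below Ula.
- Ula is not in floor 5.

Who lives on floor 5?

With clue 1, Wendy is ruled out for floor 5.
With clues 1–2, Oren is ruled out for floor 5.
With clues 1–3, Isla is ruled out for floor 5.
With clues 1–4, Ula is ruled out for floor 5.
So floor 5 is Grace.

Grace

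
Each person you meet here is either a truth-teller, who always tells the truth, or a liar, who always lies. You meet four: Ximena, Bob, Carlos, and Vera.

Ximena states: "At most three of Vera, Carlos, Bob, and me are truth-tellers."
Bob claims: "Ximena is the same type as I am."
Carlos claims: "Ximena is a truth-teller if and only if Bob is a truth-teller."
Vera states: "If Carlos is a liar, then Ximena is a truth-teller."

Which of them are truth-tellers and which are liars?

Consider Ximena. Suppose Ximena is a liar.
Then Ximena's own statement would have to be false, but it can't be — contradiction.
So Ximena is a truth-teller.
With that fixed, Vera's statement is true, so Vera is a truth-teller.
Consider Bob. Suppose Bob is a truth-teller.
Then no assignment of the remaining roles makes every statement match its speaker's type — contradiction.
So Bob is a liar.
With that fixed, Carlos's statement is false, so Carlos is a liar.

Ximena: truth-teller, Bob: liar, Carlos: liar, Vera: truth-teller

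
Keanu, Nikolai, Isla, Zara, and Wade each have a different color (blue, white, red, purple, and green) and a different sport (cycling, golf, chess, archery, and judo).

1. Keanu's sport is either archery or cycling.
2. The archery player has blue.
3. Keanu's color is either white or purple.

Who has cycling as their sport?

Keanu

With clues 1–3, Isla, Nikolai, Wade, and Zara are impossible for the one with sport cycling.
That leaves Keanu.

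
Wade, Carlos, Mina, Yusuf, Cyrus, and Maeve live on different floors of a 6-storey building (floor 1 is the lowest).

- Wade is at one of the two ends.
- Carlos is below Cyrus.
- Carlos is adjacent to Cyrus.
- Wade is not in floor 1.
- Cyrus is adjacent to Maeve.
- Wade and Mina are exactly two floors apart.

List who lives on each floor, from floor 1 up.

Carlos, Cyrus, Maeve, Mina, Yusuf, Wade

From clue 1: Wade is in {1,6}.
From clues 1–4: Wade → floor 6.
From clues 1–5: Carlos is in {1,2,3}.
From clues 1–6: Carlos → floor 1, Cyrus → floor 2, Maeve → floor 3, Mina → floor 4, Yusuf → floor 5.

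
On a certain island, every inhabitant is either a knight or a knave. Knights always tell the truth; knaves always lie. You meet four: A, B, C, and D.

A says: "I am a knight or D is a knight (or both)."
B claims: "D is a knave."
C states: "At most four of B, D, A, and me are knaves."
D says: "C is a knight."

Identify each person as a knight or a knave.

A: knight, B: knave, C: knight, D: knight

Regardless of anyone's role, C's statement is true, so C is a knight.
With that fixed, D's statement is true, so D is a knight.
With that fixed, A's statement is true, so A is a knight.
With that fixed, B's statement is false, so B is a knave.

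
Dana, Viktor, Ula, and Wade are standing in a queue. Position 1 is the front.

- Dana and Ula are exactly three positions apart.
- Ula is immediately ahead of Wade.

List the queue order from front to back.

Ula, Wade, Viktor, Dana

From clue 1: Dana is in {1,4}.
From clues 1–2: Ula → position 1, Wade → position 2, Viktor → position 3, Dana → position 4.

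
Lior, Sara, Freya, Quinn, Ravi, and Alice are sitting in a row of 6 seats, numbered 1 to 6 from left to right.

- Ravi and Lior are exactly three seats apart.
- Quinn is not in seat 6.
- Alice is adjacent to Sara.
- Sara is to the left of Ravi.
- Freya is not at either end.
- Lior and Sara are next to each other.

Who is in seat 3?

Lior

With clues 1–4, Freya and Quinn are ruled out for seat 3.
With clues 1–5, Alice and Sara are ruled out for seat 3.
With clues 1–6, Ravi is ruled out for seat 3.
So seat 3 is Lior.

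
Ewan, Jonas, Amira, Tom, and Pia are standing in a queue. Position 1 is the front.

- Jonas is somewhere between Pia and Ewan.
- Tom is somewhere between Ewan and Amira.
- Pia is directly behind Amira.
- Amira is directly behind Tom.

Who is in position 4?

With clues 1–2, Ewan is ruled out for position 4.
With clues 1–3, Pia is ruled out for position 4.
With clues 1–4, Jonas and Tom are ruled out for position 4.
So position 4 is Amira.

Amira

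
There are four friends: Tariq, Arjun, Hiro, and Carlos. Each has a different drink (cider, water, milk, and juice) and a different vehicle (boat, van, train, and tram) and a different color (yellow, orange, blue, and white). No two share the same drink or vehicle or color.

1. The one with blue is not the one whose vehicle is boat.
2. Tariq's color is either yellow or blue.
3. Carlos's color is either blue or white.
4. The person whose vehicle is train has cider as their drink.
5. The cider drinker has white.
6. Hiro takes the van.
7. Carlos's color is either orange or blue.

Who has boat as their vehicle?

Tariq

With clues 1–5, Carlos is impossible for the one with vehicle boat.
With clues 1–6, Hiro is impossible for the one with vehicle boat.
With clues 1–7, Arjun is impossible for the one with vehicle boat.
That leaves Tariq.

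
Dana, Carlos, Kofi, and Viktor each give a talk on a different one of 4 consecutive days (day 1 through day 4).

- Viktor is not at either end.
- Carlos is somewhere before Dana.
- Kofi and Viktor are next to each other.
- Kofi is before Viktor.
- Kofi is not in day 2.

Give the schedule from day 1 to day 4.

Kofi, Viktor, Carlos, Dana

From clue 1: Viktor is in {2,3}.
From clues 1–3: Dana is in {2,4}.
From clues 1–4: Dana → day 4.
From clues 1–5: Kofi → day 1, Viktor → day 2, Carlos → day 3.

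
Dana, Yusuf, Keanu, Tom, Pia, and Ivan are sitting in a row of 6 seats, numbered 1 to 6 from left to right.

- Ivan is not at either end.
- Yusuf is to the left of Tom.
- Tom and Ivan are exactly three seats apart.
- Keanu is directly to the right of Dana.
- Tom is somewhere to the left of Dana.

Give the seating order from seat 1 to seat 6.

Yusuf, Tom, Dana, Keanu, Ivan, Pia

From clue 1: Ivan is in {2,3,4,5}.
From clues 1–3: Tom is in {2,5,6}.
From clues 1–4: Dana is in {1,3,4}.
From clues 1–5: Yusuf → seat 1, Tom → seat 2, Dana → seat 3, Keanu → seat 4, Ivan → seat 5, Pia → seat 6.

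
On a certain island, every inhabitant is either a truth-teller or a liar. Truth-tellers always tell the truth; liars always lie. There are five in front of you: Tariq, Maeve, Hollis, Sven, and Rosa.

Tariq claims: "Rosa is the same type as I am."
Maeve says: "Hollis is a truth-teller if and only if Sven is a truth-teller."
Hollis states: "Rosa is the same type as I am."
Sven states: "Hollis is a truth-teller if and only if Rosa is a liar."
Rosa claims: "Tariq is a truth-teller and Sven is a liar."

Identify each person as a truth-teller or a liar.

Tariq: truth-teller, Maeve: liar, Hollis: truth-teller, Sven: liar, Rosa: truth-teller

Consider Tariq. Suppose Tariq is a liar.
Then no assignment of the remaining roles makes every statement match its speaker's type — contradiction.
So Tariq is a truth-teller.
Consider Maeve. Suppose Maeve is a truth-teller.
Then no assignment of the remaining roles makes every statement match its speaker's type — contradiction.
So Maeve is a liar.
Consider Hollis. Suppose Hollis is a liar.
Then no assignment of the remaining roles makes every statement match its speaker's type — contradiction.
So Hollis is a truth-teller.
Consider Sven. Suppose Sven is a truth-teller.
Then Maeve's statement comes out true, contradicting Maeve being a liar.
So Sven is a liar.
With that fixed, Rosa's statement is true, so Rosa is a truth-teller.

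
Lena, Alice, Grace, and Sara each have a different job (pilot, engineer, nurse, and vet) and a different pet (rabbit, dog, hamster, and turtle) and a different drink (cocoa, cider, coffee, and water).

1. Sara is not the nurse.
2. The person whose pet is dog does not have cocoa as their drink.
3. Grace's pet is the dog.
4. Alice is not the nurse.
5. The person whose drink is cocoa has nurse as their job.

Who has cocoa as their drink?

With clues 1–3, Grace is impossible for the one with drink cocoa.
With clues 1–5, Alice and Sara are impossible for the one with drink cocoa.
That leaves Lena.

Lena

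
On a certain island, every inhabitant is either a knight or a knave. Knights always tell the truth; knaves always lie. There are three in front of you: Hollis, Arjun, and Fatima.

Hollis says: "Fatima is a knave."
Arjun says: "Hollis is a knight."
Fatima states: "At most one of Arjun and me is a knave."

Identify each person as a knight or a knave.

Hollis: knave, Arjun: knave, Fatima: knight

Consider Hollis. Suppose Hollis is a knight.
Then no assignment of the remaining roles makes every statement match its speaker's type — contradiction.
So Hollis is a knave.
With that fixed, Arjun's statement is false, so Arjun is a knave.
Consider Fatima. Suppose Fatima is a knave.
Then Hollis's statement comes out true, contradicting Hollis being a knave.
So Fatima is a knight.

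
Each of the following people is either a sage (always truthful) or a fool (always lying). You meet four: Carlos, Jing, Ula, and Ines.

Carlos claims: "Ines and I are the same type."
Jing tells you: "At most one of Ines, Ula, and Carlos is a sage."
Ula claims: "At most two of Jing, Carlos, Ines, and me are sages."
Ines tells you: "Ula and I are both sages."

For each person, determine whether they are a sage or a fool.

Carlos: fool, Jing: fool, Ula: sage, Ines: sage

Consider Carlos. Suppose Carlos is a sage.
Then no assignment of the remaining roles makes every statement match its speaker's type — contradiction.
So Carlos is a fool.
Consider Jing. Suppose Jing is a sage.
Then no assignment of the remaining roles makes every statement match its speaker's type — contradiction.
So Jing is a fool.
With that fixed, Ula's statement is true, so Ula is a sage.
Consider Ines. Suppose Ines is a fool.
Then Carlos's statement comes out true, contradicting Carlos being a fool.
So Ines is a sage.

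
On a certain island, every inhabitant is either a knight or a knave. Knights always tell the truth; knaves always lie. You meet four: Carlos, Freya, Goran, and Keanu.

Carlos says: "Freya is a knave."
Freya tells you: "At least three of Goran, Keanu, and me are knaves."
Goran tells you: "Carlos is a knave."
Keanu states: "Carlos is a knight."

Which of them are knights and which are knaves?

Carlos: knight, Freya: knave, Goran: knave, Keanu: knight

Consider Carlos. Suppose Carlos is a knave.
Then no assignment of the remaining roles makes every statement match its speaker's type — contradiction.
So Carlos is a knight.
With that fixed, Goran's statement is false, so Goran is a knave.
With that fixed, Keanu's statement is true, so Keanu is a knight.
With that fixed, Freya's statement is false, so Freya is a knave.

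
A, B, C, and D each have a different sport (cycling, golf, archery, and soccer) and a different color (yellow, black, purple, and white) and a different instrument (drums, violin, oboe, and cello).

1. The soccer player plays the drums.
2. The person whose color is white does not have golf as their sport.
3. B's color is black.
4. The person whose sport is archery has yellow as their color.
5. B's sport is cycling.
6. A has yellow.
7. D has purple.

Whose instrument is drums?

C

With clues 1–5, B is impossible for the one with instrument drums.
With clues 1–6, A is impossible for the one with instrument drums.
With clues 1–7, D is impossible for the one with instrument drums.
That leaves C.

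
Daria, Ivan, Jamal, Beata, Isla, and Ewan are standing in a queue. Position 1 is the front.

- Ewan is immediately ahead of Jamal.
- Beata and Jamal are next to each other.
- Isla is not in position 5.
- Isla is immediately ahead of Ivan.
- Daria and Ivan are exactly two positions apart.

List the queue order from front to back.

Daria, Isla, Ivan, Ewan, Jamal, Beata

From clue 1: Jamal is in {2,3,4,5,6}.
From clues 1–2: Jamal is in {2,3,4,5}.
From clues 1–4: Daria is in {1,3,6}.
From clues 1–5: Daria → position 1, Isla → position 2, Ivan → position 3, Ewan → position 4, Jamal → position 5, Beata → position 6.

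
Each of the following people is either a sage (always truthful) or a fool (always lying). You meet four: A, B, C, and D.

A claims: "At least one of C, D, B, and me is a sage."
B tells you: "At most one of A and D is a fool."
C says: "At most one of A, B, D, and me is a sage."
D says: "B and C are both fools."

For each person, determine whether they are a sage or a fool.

Consider A. Suppose A is a fool.
Then no assignment of the remaining roles makes every statement match its speaker's type — contradiction.
So A is a sage.
With that fixed, B's statement is true, so B is a sage.
With that fixed, C's statement is false, so C is a fool.
With that fixed, D's statement is false, so D is a fool.

A: sage, B: sage, C: fool, D: fool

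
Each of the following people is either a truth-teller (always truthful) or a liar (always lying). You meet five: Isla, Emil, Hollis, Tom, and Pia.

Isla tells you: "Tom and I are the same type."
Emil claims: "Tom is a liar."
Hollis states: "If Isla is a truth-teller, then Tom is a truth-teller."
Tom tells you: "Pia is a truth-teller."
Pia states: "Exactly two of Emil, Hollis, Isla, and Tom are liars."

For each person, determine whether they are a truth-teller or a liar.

Isla: liar, Emil: liar, Hollis: truth-teller, Tom: truth-teller, Pia: truth-teller

Consider Isla. Suppose Isla is a truth-teller.
Then no assignment of the remaining roles makes every statement match its speaker's type — contradiction.
So Isla is a liar.
With that fixed, Hollis's statement is true, so Hollis is a truth-teller.
Consider Emil. Suppose Emil is a truth-teller.
Then no assignment of the remaining roles makes every statement match its speaker's type — contradiction.
So Emil is a liar.
Consider Tom. Suppose Tom is a liar.
Then Isla's statement comes out true, contradicting Isla being a liar.
So Tom is a truth-teller.
With that fixed, Pia's statement is true, so Pia is a truth-teller.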